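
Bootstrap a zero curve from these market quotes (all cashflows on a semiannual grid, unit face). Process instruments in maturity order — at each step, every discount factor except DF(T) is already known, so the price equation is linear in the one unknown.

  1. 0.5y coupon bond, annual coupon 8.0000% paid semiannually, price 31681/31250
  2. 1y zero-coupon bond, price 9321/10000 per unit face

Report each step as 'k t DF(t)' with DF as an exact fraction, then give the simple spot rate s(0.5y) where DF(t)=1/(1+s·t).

step 1 [0.5y] bond c/2=1/25: DF=(31681/31250 − 1/25·(0))/(1+1/25) = 2437/2500 ≈ 0.974800
step 2 [1y] zero: DF = P = 9321/10000 ≈ 0.932100

1 1/2 2437/2500
2 1 9321/10000
s(0.5y) = (1/(2437/2500) − 1)/(1/2) = 126/2437 ≈ 5.1703%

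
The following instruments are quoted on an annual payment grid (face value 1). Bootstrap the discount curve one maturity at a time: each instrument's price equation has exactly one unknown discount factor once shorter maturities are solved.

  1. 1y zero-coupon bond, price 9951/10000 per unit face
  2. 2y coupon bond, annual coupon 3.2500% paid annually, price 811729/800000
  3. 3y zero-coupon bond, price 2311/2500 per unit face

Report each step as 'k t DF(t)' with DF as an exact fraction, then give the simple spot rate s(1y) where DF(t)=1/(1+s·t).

step 1 [1y] zero: DF = P = 9951/10000 ≈ 0.995100
step 2 [2y] bond c/1=13/400: DF=(811729/800000 − 13/400·(0.995100))/(1+13/400) = 4757/5000 ≈ 0.951400
step 3 [3y] zero: DF = P = 2311/2500 ≈ 0.924400

1 1 9951/10000
2 2 4757/5000
3 3 2311/2500
s(1y) = (1/(9951/10000) − 1)/(1) = 49/9951 ≈ 0.4924%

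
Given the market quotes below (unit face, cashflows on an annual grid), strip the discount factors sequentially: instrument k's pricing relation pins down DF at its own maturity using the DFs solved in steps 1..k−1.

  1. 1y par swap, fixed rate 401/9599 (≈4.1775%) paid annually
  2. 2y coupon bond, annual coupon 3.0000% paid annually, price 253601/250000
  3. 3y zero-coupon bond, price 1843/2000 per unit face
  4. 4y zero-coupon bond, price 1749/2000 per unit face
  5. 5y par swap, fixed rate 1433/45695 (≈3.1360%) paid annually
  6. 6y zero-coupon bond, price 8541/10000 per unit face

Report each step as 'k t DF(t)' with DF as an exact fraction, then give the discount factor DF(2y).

1 1 9599/10000
2 2 9569/10000
3 3 1843/2000
4 4 1749/2000
5 5 8567/10000
6 6 8541/10000
DF(2y) = 9569/10000 ≈ 0.956900

step 1 [1y] swap r/1=401/9599: DF=(1 − 401/9599·(0))/(1+401/9599) = 9599/10000 ≈ 0.959900
step 2 [2y] bond c/1=3/100: DF=(253601/250000 − 3/100·(0.959900))/(1+3/100) = 9569/10000 ≈ 0.956900
step 3 [3y] zero: DF = P = 1843/2000 ≈ 0.921500
step 4 [4y] zero: DF = P = 1749/2000 ≈ 0.874500
step 5 [5y] swap r/1=1433/45695: DF=(1 − 1433/45695·(0.959900+0.956900+0.921500+0.874500))/(1+1433/45695) = 8567/10000 ≈ 0.856700
step 6 [6y] zero: DF = P = 8541/10000 ≈ 0.854100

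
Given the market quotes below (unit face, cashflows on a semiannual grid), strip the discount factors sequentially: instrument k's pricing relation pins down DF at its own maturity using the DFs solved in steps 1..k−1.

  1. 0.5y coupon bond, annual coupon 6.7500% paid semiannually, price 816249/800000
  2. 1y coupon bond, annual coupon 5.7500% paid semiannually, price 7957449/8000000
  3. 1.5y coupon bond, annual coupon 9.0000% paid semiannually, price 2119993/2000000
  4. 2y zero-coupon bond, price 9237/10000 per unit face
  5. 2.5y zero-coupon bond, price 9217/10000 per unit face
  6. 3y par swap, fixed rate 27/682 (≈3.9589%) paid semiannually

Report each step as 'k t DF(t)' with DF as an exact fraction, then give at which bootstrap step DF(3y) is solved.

step 1 [0.5y] bond c/2=27/800: DF=(816249/800000 − 27/800·(0))/(1+27/800) = 987/1000 ≈ 0.987000
step 2 [1y] bond c/2=23/800: DF=(7957449/8000000 − 23/800·(0.987000))/(1+23/800) = 9393/10000 ≈ 0.939300
step 3 [1.5y] bond c/2=9/200: DF=(2119993/2000000 − 9/200·(0.987000+0.939300))/(1+9/200) = 4657/5000 ≈ 0.931400
step 4 [2y] zero: DF = P = 9237/10000 ≈ 0.923700
step 5 [2.5y] zero: DF = P = 9217/10000 ≈ 0.921700
step 6 [3y] swap r/2=27/1364: DF=(1 − 27/1364·(0.987000+0.939300+0.931400+0.923700+0.921700))/(1+27/1364) = 8893/10000 ≈ 0.889300

1 1/2 987/1000
2 1 9393/10000
3 3/2 4657/5000
4 2 9237/10000
5 5/2 9217/10000
6 3 8893/10000
DF(3y) is solved at step 6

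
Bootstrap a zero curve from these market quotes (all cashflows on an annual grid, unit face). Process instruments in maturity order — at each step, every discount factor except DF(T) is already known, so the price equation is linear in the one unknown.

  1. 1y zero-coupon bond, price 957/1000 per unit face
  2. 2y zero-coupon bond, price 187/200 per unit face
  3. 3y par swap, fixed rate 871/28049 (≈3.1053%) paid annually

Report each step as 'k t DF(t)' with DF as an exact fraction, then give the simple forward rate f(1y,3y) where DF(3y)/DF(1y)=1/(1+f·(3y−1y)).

1 1 957/1000
2 2 187/200
3 3 9129/10000
f(1y,3y) = ((957/1000)/(9129/10000) − 1)/(2) = 147/6086 ≈ 2.4154%

step 1 [1y] zero: DF = P = 957/1000 ≈ 0.957000
step 2 [2y] zero: DF = P = 187/200 ≈ 0.935000
step 3 [3y] swap r/1=871/28049: DF=(1 − 871/28049·(0.957000+0.935000))/(1+871/28049) = 9129/10000 ≈ 0.912900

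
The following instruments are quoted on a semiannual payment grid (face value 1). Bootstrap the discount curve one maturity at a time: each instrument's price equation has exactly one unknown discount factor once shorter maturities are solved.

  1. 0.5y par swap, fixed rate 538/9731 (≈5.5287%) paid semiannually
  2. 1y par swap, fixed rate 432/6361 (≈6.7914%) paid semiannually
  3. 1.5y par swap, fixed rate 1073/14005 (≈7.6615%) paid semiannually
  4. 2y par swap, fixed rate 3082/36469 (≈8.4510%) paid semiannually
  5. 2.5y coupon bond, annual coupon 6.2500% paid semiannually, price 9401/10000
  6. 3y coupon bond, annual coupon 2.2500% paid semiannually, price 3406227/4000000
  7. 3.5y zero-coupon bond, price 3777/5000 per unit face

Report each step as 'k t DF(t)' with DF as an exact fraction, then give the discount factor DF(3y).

step 1 [0.5y] swap r/2=269/9731: DF=(1 − 269/9731·(0))/(1+269/9731) = 9731/10000 ≈ 0.973100
step 2 [1y] swap r/2=216/6361: DF=(1 − 216/6361·(0.973100))/(1+216/6361) = 1169/1250 ≈ 0.935200
step 3 [1.5y] swap r/2=1073/28010: DF=(1 − 1073/28010·(0.973100+0.935200))/(1+1073/28010) = 8927/10000 ≈ 0.892700
step 4 [2y] swap r/2=1541/36469: DF=(1 − 1541/36469·(0.973100+0.935200+0.892700))/(1+1541/36469) = 8459/10000 ≈ 0.845900
step 5 [2.5y] bond c/2=1/32: DF=(9401/10000 − 1/32·(0.973100+0.935200+0.892700+0.845900))/(1+1/32) = 8011/10000 ≈ 0.801100
step 6 [3y] bond c/2=9/800: DF=(3406227/4000000 − 9/800·(0.973100+0.935200+0.892700+0.845900+0.801100))/(1+9/800) = 3963/5000 ≈ 0.792600
step 7 [3.5y] zero: DF = P = 3777/5000 ≈ 0.755400

1 1/2 9731/10000
2 1 1169/1250
3 3/2 8927/10000
4 2 8459/10000
5 5/2 8011/10000
6 3 3963/5000
7 7/2 3777/5000
DF(3y) = 3963/5000 ≈ 0.792600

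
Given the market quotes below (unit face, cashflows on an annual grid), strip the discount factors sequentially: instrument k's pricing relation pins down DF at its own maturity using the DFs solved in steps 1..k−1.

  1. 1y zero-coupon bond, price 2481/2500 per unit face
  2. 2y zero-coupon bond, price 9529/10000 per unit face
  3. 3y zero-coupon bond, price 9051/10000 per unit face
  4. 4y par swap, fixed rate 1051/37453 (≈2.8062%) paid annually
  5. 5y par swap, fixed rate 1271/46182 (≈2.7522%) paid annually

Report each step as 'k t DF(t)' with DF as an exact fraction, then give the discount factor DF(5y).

1 1 2481/2500
2 2 9529/10000
3 3 9051/10000
4 4 8949/10000
5 5 8729/10000
DF(5y) = 8729/10000 ≈ 0.872900

step 1 [1y] zero: DF = P = 2481/2500 ≈ 0.992400
step 2 [2y] zero: DF = P = 9529/10000 ≈ 0.952900
step 3 [3y] zero: DF = P = 9051/10000 ≈ 0.905100
step 4 [4y] swap r/1=1051/37453: DF=(1 − 1051/37453·(0.992400+0.952900+0.905100))/(1+1051/37453) = 8949/10000 ≈ 0.894900
step 5 [5y] swap r/1=1271/46182: DF=(1 − 1271/46182·(0.992400+0.952900+0.905100+0.894900))/(1+1271/46182) = 8729/10000 ≈ 0.872900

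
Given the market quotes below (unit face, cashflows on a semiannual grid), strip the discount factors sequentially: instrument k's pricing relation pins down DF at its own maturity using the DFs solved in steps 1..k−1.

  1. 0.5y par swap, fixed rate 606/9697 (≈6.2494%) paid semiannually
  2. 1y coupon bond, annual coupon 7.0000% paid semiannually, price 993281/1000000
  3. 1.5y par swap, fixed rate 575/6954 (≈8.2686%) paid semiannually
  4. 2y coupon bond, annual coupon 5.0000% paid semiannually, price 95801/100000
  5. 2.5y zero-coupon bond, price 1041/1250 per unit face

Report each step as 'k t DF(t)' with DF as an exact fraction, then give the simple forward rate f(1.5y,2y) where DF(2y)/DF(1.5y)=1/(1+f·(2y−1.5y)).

step 1 [0.5y] swap r/2=303/9697: DF=(1 − 303/9697·(0))/(1+303/9697) = 9697/10000 ≈ 0.969700
step 2 [1y] bond c/2=7/200: DF=(993281/1000000 − 7/200·(0.969700))/(1+7/200) = 9269/10000 ≈ 0.926900
step 3 [1.5y] swap r/2=575/13908: DF=(1 − 575/13908·(0.969700+0.926900))/(1+575/13908) = 177/200 ≈ 0.885000
step 4 [2y] bond c/2=1/40: DF=(95801/100000 − 1/40·(0.969700+0.926900+0.885000))/(1+1/40) = 2167/2500 ≈ 0.866800
step 5 [2.5y] zero: DF = P = 1041/1250 ≈ 0.832800

1 1/2 9697/10000
2 1 9269/10000
3 3/2 177/200
4 2 2167/2500
5 5/2 1041/1250
f(1.5y,2y) = ((177/200)/(2167/2500) − 1)/(1/2) = 91/2167 ≈ 4.1994%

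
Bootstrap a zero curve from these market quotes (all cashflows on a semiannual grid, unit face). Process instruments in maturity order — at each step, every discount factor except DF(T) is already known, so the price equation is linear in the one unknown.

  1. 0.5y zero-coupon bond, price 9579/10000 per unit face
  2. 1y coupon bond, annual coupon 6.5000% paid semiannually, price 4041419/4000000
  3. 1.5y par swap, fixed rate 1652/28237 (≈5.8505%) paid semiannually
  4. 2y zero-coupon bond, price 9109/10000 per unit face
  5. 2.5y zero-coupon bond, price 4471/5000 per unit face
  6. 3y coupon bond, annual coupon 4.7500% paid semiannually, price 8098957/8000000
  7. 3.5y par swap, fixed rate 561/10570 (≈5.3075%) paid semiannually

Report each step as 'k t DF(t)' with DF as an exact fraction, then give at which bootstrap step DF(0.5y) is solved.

1 1/2 9579/10000
2 1 2371/2500
3 3/2 4587/5000
4 2 9109/10000
5 5/2 4471/5000
6 3 1763/2000
7 7/2 8317/10000
DF(0.5y) is solved at step 1

step 1 [0.5y] zero: DF = P = 9579/10000 ≈ 0.957900
step 2 [1y] bond c/2=13/400: DF=(4041419/4000000 − 13/400·(0.957900))/(1+13/400) = 2371/2500 ≈ 0.948400
step 3 [1.5y] swap r/2=826/28237: DF=(1 − 826/28237·(0.957900+0.948400))/(1+826/28237) = 4587/5000 ≈ 0.917400
step 4 [2y] zero: DF = P = 9109/10000 ≈ 0.910900
step 5 [2.5y] zero: DF = P = 4471/5000 ≈ 0.894200
step 6 [3y] bond c/2=19/800: DF=(8098957/8000000 − 19/800·(0.957900+0.948400+0.917400+0.910900+0.894200))/(1+19/800) = 1763/2000 ≈ 0.881500
step 7 [3.5y] swap r/2=561/21140: DF=(1 − 561/21140·(0.957900+0.948400+0.917400+0.910900+0.894200+0.881500))/(1+561/21140) = 8317/10000 ≈ 0.831700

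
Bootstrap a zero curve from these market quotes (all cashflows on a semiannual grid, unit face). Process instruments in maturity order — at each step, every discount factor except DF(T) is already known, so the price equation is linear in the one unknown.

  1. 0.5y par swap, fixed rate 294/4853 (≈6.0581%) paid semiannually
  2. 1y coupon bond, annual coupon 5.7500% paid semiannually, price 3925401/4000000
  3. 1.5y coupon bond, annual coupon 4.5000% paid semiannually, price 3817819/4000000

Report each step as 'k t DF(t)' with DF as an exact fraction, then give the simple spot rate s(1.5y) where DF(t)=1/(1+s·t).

1 1/2 4853/5000
2 1 2317/2500
3 3/2 8917/10000
s(1.5y) = (1/(8917/10000) − 1)/(3/2) = 722/8917 ≈ 8.0969%

step 1 [0.5y] swap r/2=147/4853: DF=(1 − 147/4853·(0))/(1+147/4853) = 4853/5000 ≈ 0.970600
step 2 [1y] bond c/2=23/800: DF=(3925401/4000000 − 23/800·(0.970600))/(1+23/800) = 2317/2500 ≈ 0.926800
step 3 [1.5y] bond c/2=9/400: DF=(3817819/4000000 − 9/400·(0.970600+0.926800))/(1+9/400) = 8917/10000 ≈ 0.891700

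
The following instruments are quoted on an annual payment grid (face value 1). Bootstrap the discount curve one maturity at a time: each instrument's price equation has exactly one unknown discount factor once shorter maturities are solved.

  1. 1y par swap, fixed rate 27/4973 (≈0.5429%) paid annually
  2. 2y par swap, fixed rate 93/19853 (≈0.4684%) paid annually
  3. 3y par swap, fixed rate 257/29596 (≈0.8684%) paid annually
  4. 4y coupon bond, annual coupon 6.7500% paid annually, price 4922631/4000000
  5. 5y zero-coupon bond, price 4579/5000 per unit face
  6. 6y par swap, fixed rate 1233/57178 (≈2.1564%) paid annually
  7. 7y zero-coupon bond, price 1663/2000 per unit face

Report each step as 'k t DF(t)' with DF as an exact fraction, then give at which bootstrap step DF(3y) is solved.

1 1 4973/5000
2 2 9907/10000
3 3 9743/10000
4 4 9657/10000
5 5 4579/5000
6 6 8767/10000
7 7 1663/2000
DF(3y) is solved at step 3

step 1 [1y] swap r/1=27/4973: DF=(1 − 27/4973·(0))/(1+27/4973) = 4973/5000 ≈ 0.994600
step 2 [2y] swap r/1=93/19853: DF=(1 − 93/19853·(0.994600))/(1+93/19853) = 9907/10000 ≈ 0.990700
step 3 [3y] swap r/1=257/29596: DF=(1 − 257/29596·(0.994600+0.990700))/(1+257/29596) = 9743/10000 ≈ 0.974300
step 4 [4y] bond c/1=27/400: DF=(4922631/4000000 − 27/400·(0.994600+0.990700+0.974300))/(1+27/400) = 9657/10000 ≈ 0.965700
step 5 [5y] zero: DF = P = 4579/5000 ≈ 0.915800
step 6 [6y] swap r/1=1233/57178: DF=(1 − 1233/57178·(0.994600+0.990700+0.974300+0.965700+0.915800))/(1+1233/57178) = 8767/10000 ≈ 0.876700
step 7 [7y] zero: DF = P = 1663/2000 ≈ 0.831500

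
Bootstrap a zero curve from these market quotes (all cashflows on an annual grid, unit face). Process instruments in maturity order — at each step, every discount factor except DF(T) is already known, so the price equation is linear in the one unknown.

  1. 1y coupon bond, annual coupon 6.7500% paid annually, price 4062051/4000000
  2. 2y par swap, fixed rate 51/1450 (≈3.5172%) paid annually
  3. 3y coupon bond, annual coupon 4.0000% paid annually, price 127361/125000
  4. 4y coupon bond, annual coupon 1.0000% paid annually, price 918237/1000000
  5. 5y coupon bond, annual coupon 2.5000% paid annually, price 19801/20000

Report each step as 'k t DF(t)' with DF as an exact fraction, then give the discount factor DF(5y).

1 1 9513/10000
2 2 9337/10000
3 3 567/625
4 4 1763/2000
5 5 8763/10000
DF(5y) = 8763/10000 ≈ 0.876300

step 1 [1y] bond c/1=27/400: DF=(4062051/4000000 − 27/400·(0))/(1+27/400) = 9513/10000 ≈ 0.951300
step 2 [2y] swap r/1=51/1450: DF=(1 − 51/1450·(0.951300))/(1+51/1450) = 9337/10000 ≈ 0.933700
step 3 [3y] bond c/1=1/25: DF=(127361/125000 − 1/25·(0.951300+0.933700))/(1+1/25) = 567/625 ≈ 0.907200
step 4 [4y] bond c/1=1/100: DF=(918237/1000000 − 1/100·(0.951300+0.933700+0.907200))/(1+1/100) = 1763/2000 ≈ 0.881500
step 5 [5y] bond c/1=1/40: DF=(19801/20000 − 1/40·(0.951300+0.933700+0.907200+0.881500))/(1+1/40) = 8763/10000 ≈ 0.876300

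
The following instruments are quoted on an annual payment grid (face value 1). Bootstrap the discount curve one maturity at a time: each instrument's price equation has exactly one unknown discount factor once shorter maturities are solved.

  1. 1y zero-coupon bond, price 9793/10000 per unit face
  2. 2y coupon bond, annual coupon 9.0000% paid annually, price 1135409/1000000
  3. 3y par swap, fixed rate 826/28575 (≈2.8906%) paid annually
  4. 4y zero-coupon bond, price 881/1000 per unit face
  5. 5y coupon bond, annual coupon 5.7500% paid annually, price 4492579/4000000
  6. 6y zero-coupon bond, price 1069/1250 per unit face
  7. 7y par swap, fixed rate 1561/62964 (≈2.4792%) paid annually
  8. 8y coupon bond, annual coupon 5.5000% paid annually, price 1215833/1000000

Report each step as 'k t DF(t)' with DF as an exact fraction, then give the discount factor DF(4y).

step 1 [1y] zero: DF = P = 9793/10000 ≈ 0.979300
step 2 [2y] bond c/1=9/100: DF=(1135409/1000000 − 9/100·(0.979300))/(1+9/100) = 1201/1250 ≈ 0.960800
step 3 [3y] swap r/1=826/28575: DF=(1 − 826/28575·(0.979300+0.960800))/(1+826/28575) = 4587/5000 ≈ 0.917400
step 4 [4y] zero: DF = P = 881/1000 ≈ 0.881000
step 5 [5y] bond c/1=23/400: DF=(4492579/4000000 − 23/400·(0.979300+0.960800+0.917400+0.881000))/(1+23/400) = 2147/2500 ≈ 0.858800
step 6 [6y] zero: DF = P = 1069/1250 ≈ 0.855200
step 7 [7y] swap r/1=1561/62964: DF=(1 − 1561/62964·(0.979300+0.960800+0.917400+0.881000+0.858800+0.855200))/(1+1561/62964) = 8439/10000 ≈ 0.843900
step 8 [8y] bond c/1=11/200: DF=(1215833/1000000 − 11/200·(0.979300+0.960800+0.917400+0.881000+0.858800+0.855200+0.843900))/(1+11/200) = 4121/5000 ≈ 0.824200

1 1 9793/10000
2 2 1201/1250
3 3 4587/5000
4 4 881/1000
5 5 2147/2500
6 6 1069/1250
7 7 8439/10000
8 8 4121/5000
DF(4y) = 881/1000 ≈ 0.881000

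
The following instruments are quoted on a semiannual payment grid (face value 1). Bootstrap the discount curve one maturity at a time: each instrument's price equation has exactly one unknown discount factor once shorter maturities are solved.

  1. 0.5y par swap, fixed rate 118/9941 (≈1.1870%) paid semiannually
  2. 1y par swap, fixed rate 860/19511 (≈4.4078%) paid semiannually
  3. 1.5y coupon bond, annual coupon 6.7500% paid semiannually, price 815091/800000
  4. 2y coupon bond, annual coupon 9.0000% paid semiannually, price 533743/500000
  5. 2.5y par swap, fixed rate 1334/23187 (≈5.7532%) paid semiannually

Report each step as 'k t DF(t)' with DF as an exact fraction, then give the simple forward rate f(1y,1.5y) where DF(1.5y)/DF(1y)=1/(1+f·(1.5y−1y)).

1 1/2 9941/10000
2 1 957/1000
3 3/2 9219/10000
4 2 4489/5000
5 5/2 4333/5000
f(1y,1.5y) = ((957/1000)/(9219/10000) − 1)/(1/2) = 234/3073 ≈ 7.6147%

step 1 [0.5y] swap r/2=59/9941: DF=(1 − 59/9941·(0))/(1+59/9941) = 9941/10000 ≈ 0.994100
step 2 [1y] swap r/2=430/19511: DF=(1 − 430/19511·(0.994100))/(1+430/19511) = 957/1000 ≈ 0.957000
step 3 [1.5y] bond c/2=27/800: DF=(815091/800000 − 27/800·(0.994100+0.957000))/(1+27/800) = 9219/10000 ≈ 0.921900
step 4 [2y] bond c/2=9/200: DF=(533743/500000 − 9/200·(0.994100+0.957000+0.921900))/(1+9/200) = 4489/5000 ≈ 0.897800
step 5 [2.5y] swap r/2=667/23187: DF=(1 − 667/23187·(0.994100+0.957000+0.921900+0.897800))/(1+667/23187) = 4333/5000 ≈ 0.866600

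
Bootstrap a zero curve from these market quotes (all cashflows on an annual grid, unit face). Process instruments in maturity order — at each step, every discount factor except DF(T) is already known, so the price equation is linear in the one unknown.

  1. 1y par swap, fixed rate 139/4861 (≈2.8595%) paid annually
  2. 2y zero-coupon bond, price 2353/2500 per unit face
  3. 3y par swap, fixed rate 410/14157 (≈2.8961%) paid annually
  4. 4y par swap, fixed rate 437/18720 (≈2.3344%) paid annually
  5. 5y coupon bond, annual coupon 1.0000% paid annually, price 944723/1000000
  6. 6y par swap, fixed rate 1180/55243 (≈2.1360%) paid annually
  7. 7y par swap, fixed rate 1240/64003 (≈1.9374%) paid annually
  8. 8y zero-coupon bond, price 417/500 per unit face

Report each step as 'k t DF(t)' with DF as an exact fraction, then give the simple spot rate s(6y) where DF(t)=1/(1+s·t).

1 1 4861/5000
2 2 2353/2500
3 3 459/500
4 4 4563/5000
5 5 8983/10000
6 6 441/500
7 7 219/250
8 8 417/500
s(6y) = (1/(441/500) − 1)/(6) = 59/2646 ≈ 2.2298%

step 1 [1y] swap r/1=139/4861: DF=(1 − 139/4861·(0))/(1+139/4861) = 4861/5000 ≈ 0.972200
step 2 [2y] zero: DF = P = 2353/2500 ≈ 0.941200
step 3 [3y] swap r/1=410/14157: DF=(1 − 410/14157·(0.972200+0.941200))/(1+410/14157) = 459/500 ≈ 0.918000
step 4 [4y] swap r/1=437/18720: DF=(1 − 437/18720·(0.972200+0.941200+0.918000))/(1+437/18720) = 4563/5000 ≈ 0.912600
step 5 [5y] bond c/1=1/100: DF=(944723/1000000 − 1/100·(0.972200+0.941200+0.918000+0.912600))/(1+1/100) = 8983/10000 ≈ 0.898300
step 6 [6y] swap r/1=1180/55243: DF=(1 − 1180/55243·(0.972200+0.941200+0.918000+0.912600+0.898300))/(1+1180/55243) = 441/500 ≈ 0.882000
step 7 [7y] swap r/1=1240/64003: DF=(1 − 1240/64003·(0.972200+0.941200+0.918000+0.912600+0.898300+0.882000))/(1+1240/64003) = 219/250 ≈ 0.876000
step 8 [8y] zero: DF = P = 417/500 ≈ 0.834000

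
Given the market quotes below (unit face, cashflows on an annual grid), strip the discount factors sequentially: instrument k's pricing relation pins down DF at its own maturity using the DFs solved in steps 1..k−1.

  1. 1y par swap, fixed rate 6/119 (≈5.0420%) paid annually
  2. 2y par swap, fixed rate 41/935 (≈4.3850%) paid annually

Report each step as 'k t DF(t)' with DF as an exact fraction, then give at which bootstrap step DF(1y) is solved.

step 1 [1y] swap r/1=6/119: DF=(1 − 6/119·(0))/(1+6/119) = 119/125 ≈ 0.952000
step 2 [2y] swap r/1=41/935: DF=(1 − 41/935·(0.952000))/(1+41/935) = 459/500 ≈ 0.918000

1 1 119/125
2 2 459/500
DF(1y) is solved at step 1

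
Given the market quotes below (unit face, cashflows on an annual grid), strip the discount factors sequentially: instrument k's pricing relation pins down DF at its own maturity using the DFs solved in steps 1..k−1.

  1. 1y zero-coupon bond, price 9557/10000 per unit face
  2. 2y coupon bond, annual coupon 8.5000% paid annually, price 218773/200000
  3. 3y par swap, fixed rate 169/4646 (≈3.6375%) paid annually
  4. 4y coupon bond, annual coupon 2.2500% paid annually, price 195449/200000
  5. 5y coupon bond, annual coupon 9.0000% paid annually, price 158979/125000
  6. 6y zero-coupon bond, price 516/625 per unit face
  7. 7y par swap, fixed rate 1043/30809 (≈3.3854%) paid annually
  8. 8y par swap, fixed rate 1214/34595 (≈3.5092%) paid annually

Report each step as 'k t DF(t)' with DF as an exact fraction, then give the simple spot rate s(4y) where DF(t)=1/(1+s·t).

step 1 [1y] zero: DF = P = 9557/10000 ≈ 0.955700
step 2 [2y] bond c/1=17/200: DF=(218773/200000 − 17/200·(0.955700))/(1+17/200) = 9333/10000 ≈ 0.933300
step 3 [3y] swap r/1=169/4646: DF=(1 − 169/4646·(0.955700+0.933300))/(1+169/4646) = 4493/5000 ≈ 0.898600
step 4 [4y] bond c/1=9/400: DF=(195449/200000 − 9/400·(0.955700+0.933300+0.898600))/(1+9/400) = 559/625 ≈ 0.894400
step 5 [5y] bond c/1=9/100: DF=(158979/125000 − 9/100·(0.955700+0.933300+0.898600+0.894400))/(1+9/100) = 2157/2500 ≈ 0.862800
step 6 [6y] zero: DF = P = 516/625 ≈ 0.825600
step 7 [7y] swap r/1=1043/30809: DF=(1 − 1043/30809·(0.955700+0.933300+0.898600+0.894400+0.862800+0.825600))/(1+1043/30809) = 3957/5000 ≈ 0.791400
step 8 [8y] swap r/1=1214/34595: DF=(1 − 1214/34595·(0.955700+0.933300+0.898600+0.894400+0.862800+0.825600+0.791400))/(1+1214/34595) = 1893/2500 ≈ 0.757200

1 1 9557/10000
2 2 9333/10000
3 3 4493/5000
4 4 559/625
5 5 2157/2500
6 6 516/625
7 7 3957/5000
8 8 1893/2500
s(4y) = (1/(559/625) − 1)/(4) = 33/1118 ≈ 2.9517%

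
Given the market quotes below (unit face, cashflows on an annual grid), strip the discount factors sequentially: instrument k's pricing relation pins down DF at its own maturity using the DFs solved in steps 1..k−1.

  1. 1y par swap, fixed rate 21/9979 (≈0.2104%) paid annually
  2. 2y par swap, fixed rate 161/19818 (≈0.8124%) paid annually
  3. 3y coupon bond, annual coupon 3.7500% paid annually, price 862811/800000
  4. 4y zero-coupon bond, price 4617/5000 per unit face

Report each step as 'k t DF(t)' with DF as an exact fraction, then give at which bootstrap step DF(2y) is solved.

1 1 9979/10000
2 2 9839/10000
3 3 9679/10000
4 4 4617/5000
DF(2y) is solved at step 2

step 1 [1y] swap r/1=21/9979: DF=(1 − 21/9979·(0))/(1+21/9979) = 9979/10000 ≈ 0.997900
step 2 [2y] swap r/1=161/19818: DF=(1 − 161/19818·(0.997900))/(1+161/19818) = 9839/10000 ≈ 0.983900
step 3 [3y] bond c/1=3/80: DF=(862811/800000 − 3/80·(0.997900+0.983900))/(1+3/80) = 9679/10000 ≈ 0.967900
step 4 [4y] zero: DF = P = 4617/5000 ≈ 0.923400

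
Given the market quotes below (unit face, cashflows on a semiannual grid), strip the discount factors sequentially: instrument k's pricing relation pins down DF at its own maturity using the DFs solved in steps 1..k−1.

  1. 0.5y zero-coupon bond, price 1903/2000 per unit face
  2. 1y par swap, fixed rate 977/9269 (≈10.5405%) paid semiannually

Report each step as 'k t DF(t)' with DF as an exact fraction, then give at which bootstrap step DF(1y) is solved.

1 1/2 1903/2000
2 1 9023/10000
DF(1y) is solved at step 2

step 1 [0.5y] zero: DF = P = 1903/2000 ≈ 0.951500
step 2 [1y] swap r/2=977/18538: DF=(1 − 977/18538·(0.951500))/(1+977/18538) = 9023/10000 ≈ 0.902300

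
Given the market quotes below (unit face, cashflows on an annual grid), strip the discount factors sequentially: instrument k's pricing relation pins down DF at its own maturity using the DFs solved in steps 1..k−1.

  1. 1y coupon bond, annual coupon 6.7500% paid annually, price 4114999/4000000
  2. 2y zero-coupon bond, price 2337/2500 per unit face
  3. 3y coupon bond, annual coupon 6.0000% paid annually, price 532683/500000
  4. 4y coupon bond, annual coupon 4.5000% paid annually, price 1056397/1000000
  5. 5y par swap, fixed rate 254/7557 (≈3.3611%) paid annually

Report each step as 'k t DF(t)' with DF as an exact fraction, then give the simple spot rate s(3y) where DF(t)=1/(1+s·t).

1 1 9637/10000
2 2 2337/2500
3 3 561/625
4 4 1781/2000
5 5 2119/2500
s(3y) = (1/(561/625) − 1)/(3) = 64/1683 ≈ 3.8027%

step 1 [1y] bond c/1=27/400: DF=(4114999/4000000 − 27/400·(0))/(1+27/400) = 9637/10000 ≈ 0.963700
step 2 [2y] zero: DF = P = 2337/2500 ≈ 0.934800
step 3 [3y] bond c/1=3/50: DF=(532683/500000 − 3/50·(0.963700+0.934800))/(1+3/50) = 561/625 ≈ 0.897600
step 4 [4y] bond c/1=9/200: DF=(1056397/1000000 − 9/200·(0.963700+0.934800+0.897600))/(1+9/200) = 1781/2000 ≈ 0.890500
step 5 [5y] swap r/1=254/7557: DF=(1 − 254/7557·(0.963700+0.934800+0.897600+0.890500))/(1+254/7557) = 2119/2500 ≈ 0.847600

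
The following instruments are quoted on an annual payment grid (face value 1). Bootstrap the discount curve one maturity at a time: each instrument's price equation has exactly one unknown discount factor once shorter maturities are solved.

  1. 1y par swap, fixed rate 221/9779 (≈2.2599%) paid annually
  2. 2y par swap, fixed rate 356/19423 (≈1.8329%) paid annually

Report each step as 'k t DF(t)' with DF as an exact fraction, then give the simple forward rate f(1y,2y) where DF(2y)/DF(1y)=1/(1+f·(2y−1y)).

1 1 9779/10000
2 2 2411/2500
f(1y,2y) = ((9779/10000)/(2411/2500) − 1)/(1) = 135/9644 ≈ 1.3998%

step 1 [1y] swap r/1=221/9779: DF=(1 − 221/9779·(0))/(1+221/9779) = 9779/10000 ≈ 0.977900
step 2 [2y] swap r/1=356/19423: DF=(1 − 356/19423·(0.977900))/(1+356/19423) = 2411/2500 ≈ 0.964400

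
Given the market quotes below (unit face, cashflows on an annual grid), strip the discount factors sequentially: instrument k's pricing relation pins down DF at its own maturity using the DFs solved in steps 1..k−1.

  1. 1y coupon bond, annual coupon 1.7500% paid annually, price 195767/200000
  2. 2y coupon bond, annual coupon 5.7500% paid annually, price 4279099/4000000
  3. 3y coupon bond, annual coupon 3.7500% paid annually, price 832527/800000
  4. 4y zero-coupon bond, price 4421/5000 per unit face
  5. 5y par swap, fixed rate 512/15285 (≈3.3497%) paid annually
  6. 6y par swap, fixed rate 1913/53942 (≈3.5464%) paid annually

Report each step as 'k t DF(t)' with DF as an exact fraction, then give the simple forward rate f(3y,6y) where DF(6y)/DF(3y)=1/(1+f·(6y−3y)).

1 1 481/500
2 2 9593/10000
3 3 1167/1250
4 4 4421/5000
5 5 529/625
6 6 8087/10000
f(3y,6y) = ((1167/1250)/(8087/10000) − 1)/(3) = 1249/24261 ≈ 5.1482%

step 1 [1y] bond c/1=7/400: DF=(195767/200000 − 7/400·(0))/(1+7/400) = 481/500 ≈ 0.962000
step 2 [2y] bond c/1=23/400: DF=(4279099/4000000 − 23/400·(0.962000))/(1+23/400) = 9593/10000 ≈ 0.959300
step 3 [3y] bond c/1=3/80: DF=(832527/800000 − 3/80·(0.962000+0.959300))/(1+3/80) = 1167/1250 ≈ 0.933600
step 4 [4y] zero: DF = P = 4421/5000 ≈ 0.884200
step 5 [5y] swap r/1=512/15285: DF=(1 − 512/15285·(0.962000+0.959300+0.933600+0.884200))/(1+512/15285) = 529/625 ≈ 0.846400
step 6 [6y] swap r/1=1913/53942: DF=(1 − 1913/53942·(0.962000+0.959300+0.933600+0.884200+0.846400))/(1+1913/53942) = 8087/10000 ≈ 0.808700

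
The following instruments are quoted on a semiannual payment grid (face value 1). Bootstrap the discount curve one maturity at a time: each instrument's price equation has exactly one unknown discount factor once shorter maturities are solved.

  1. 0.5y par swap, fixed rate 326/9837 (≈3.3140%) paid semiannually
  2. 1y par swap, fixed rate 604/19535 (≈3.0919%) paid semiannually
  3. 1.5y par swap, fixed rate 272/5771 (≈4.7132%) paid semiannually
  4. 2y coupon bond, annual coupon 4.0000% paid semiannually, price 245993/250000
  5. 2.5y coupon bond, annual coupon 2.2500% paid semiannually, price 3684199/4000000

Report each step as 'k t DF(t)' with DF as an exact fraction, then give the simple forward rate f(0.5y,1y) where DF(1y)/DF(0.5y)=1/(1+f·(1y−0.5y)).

step 1 [0.5y] swap r/2=163/9837: DF=(1 − 163/9837·(0))/(1+163/9837) = 9837/10000 ≈ 0.983700
step 2 [1y] swap r/2=302/19535: DF=(1 − 302/19535·(0.983700))/(1+302/19535) = 4849/5000 ≈ 0.969800
step 3 [1.5y] swap r/2=136/5771: DF=(1 − 136/5771·(0.983700+0.969800))/(1+136/5771) = 233/250 ≈ 0.932000
step 4 [2y] bond c/2=1/50: DF=(245993/250000 − 1/50·(0.983700+0.969800+0.932000))/(1+1/50) = 9081/10000 ≈ 0.908100
step 5 [2.5y] bond c/2=9/800: DF=(3684199/4000000 − 9/800·(0.983700+0.969800+0.932000+0.908100))/(1+9/800) = 4343/5000 ≈ 0.868600

1 1/2 9837/10000
2 1 4849/5000
3 3/2 233/250
4 2 9081/10000
5 5/2 4343/5000
f(0.5y,1y) = ((9837/10000)/(4849/5000) − 1)/(1/2) = 139/4849 ≈ 2.8666%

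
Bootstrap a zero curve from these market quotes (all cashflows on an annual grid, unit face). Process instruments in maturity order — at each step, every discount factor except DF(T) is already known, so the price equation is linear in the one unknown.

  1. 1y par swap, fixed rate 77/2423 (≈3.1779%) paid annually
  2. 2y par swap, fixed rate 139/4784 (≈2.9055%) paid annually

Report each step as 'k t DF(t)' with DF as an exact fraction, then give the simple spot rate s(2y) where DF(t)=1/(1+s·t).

1 1 2423/2500
2 2 2361/2500
s(2y) = (1/(2361/2500) − 1)/(2) = 139/4722 ≈ 2.9437%

step 1 [1y] swap r/1=77/2423: DF=(1 − 77/2423·(0))/(1+77/2423) = 2423/2500 ≈ 0.969200
step 2 [2y] swap r/1=139/4784: DF=(1 − 139/4784·(0.969200))/(1+139/4784) = 2361/2500 ≈ 0.944400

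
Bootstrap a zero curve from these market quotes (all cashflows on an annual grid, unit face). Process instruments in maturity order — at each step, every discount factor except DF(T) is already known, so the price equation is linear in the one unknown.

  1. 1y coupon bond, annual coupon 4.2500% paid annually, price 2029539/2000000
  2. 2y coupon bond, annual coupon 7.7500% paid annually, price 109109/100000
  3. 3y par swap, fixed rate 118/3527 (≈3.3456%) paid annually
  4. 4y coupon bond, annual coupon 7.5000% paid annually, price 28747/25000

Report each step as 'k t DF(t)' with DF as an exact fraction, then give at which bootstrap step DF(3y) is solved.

step 1 [1y] bond c/1=17/400: DF=(2029539/2000000 − 17/400·(0))/(1+17/400) = 4867/5000 ≈ 0.973400
step 2 [2y] bond c/1=31/400: DF=(109109/100000 − 31/400·(0.973400))/(1+31/400) = 4713/5000 ≈ 0.942600
step 3 [3y] swap r/1=118/3527: DF=(1 − 118/3527·(0.973400+0.942600))/(1+118/3527) = 566/625 ≈ 0.905600
step 4 [4y] bond c/1=3/40: DF=(28747/25000 − 3/40·(0.973400+0.942600+0.905600))/(1+3/40) = 1091/1250 ≈ 0.872800

1 1 4867/5000
2 2 4713/5000
3 3 566/625
4 4 1091/1250
DF(3y) is solved at step 3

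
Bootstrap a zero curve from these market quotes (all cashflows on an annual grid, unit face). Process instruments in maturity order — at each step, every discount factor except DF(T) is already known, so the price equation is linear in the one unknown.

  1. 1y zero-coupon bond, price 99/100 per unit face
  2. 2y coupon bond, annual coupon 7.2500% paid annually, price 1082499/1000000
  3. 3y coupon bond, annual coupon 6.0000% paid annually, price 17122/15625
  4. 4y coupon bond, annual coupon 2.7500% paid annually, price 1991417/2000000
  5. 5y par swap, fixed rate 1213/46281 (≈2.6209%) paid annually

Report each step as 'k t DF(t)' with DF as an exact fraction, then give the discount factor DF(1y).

step 1 [1y] zero: DF = P = 99/100 ≈ 0.990000
step 2 [2y] bond c/1=29/400: DF=(1082499/1000000 − 29/400·(0.990000))/(1+29/400) = 589/625 ≈ 0.942400
step 3 [3y] bond c/1=3/50: DF=(17122/15625 − 3/50·(0.990000+0.942400))/(1+3/50) = 2311/2500 ≈ 0.924400
step 4 [4y] bond c/1=11/400: DF=(1991417/2000000 − 11/400·(0.990000+0.942400+0.924400))/(1+11/400) = 4463/5000 ≈ 0.892600
step 5 [5y] swap r/1=1213/46281: DF=(1 − 1213/46281·(0.990000+0.942400+0.924400+0.892600))/(1+1213/46281) = 8787/10000 ≈ 0.878700

1 1 99/100
2 2 589/625
3 3 2311/2500
4 4 4463/5000
5 5 8787/10000
DF(1y) = 99/100 ≈ 0.990000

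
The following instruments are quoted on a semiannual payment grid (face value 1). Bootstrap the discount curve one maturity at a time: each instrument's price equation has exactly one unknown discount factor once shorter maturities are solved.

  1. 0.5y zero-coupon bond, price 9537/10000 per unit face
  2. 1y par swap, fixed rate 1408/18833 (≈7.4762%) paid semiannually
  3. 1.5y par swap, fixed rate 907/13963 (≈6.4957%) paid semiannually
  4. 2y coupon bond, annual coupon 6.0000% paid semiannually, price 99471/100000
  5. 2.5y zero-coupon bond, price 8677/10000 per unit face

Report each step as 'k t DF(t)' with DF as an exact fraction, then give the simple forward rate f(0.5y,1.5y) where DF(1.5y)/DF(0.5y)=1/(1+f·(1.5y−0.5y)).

1 1/2 9537/10000
2 1 581/625
3 3/2 9093/10000
4 2 2211/2500
5 5/2 8677/10000
f(0.5y,1.5y) = ((9537/10000)/(9093/10000) − 1)/(1) = 148/3031 ≈ 4.8829%

step 1 [0.5y] zero: DF = P = 9537/10000 ≈ 0.953700
step 2 [1y] swap r/2=704/18833: DF=(1 − 704/18833·(0.953700))/(1+704/18833) = 581/625 ≈ 0.929600
step 3 [1.5y] swap r/2=907/27926: DF=(1 − 907/27926·(0.953700+0.929600))/(1+907/27926) = 9093/10000 ≈ 0.909300
step 4 [2y] bond c/2=3/100: DF=(99471/100000 − 3/100·(0.953700+0.929600+0.909300))/(1+3/100) = 2211/2500 ≈ 0.884400
step 5 [2.5y] zero: DF = P = 8677/10000 ≈ 0.867700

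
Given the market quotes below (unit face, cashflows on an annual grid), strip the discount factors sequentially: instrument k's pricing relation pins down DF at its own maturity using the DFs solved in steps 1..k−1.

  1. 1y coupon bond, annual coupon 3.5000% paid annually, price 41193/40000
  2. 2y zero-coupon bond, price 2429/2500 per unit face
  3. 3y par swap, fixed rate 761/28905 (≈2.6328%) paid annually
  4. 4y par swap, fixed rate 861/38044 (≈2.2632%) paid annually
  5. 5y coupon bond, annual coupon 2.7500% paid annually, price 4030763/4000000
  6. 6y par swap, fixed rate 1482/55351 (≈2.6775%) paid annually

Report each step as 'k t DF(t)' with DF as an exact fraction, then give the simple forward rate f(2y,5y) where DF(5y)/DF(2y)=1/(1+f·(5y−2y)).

1 1 199/200
2 2 2429/2500
3 3 9239/10000
4 4 9139/10000
5 5 8789/10000
6 6 4259/5000
f(2y,5y) = ((2429/2500)/(8789/10000) − 1)/(3) = 309/8789 ≈ 3.5158%

step 1 [1y] bond c/1=7/200: DF=(41193/40000 − 7/200·(0))/(1+7/200) = 199/200 ≈ 0.995000
step 2 [2y] zero: DF = P = 2429/2500 ≈ 0.971600
step 3 [3y] swap r/1=761/28905: DF=(1 − 761/28905·(0.995000+0.971600))/(1+761/28905) = 9239/10000 ≈ 0.923900
step 4 [4y] swap r/1=861/38044: DF=(1 − 861/38044·(0.995000+0.971600+0.923900))/(1+861/38044) = 9139/10000 ≈ 0.913900
step 5 [5y] bond c/1=11/400: DF=(4030763/4000000 − 11/400·(0.995000+0.971600+0.923900+0.913900))/(1+11/400) = 8789/10000 ≈ 0.878900
step 6 [6y] swap r/1=1482/55351: DF=(1 − 1482/55351·(0.995000+0.971600+0.923900+0.913900+0.878900))/(1+1482/55351) = 4259/5000 ≈ 0.851800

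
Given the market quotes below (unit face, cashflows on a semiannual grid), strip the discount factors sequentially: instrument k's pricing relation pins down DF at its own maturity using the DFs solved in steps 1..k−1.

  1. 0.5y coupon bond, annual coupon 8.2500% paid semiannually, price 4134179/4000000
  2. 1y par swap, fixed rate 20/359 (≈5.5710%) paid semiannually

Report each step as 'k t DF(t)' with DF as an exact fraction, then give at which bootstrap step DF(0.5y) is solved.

1 1/2 4963/5000
2 1 473/500
DF(0.5y) is solved at step 1

step 1 [0.5y] bond c/2=33/800: DF=(4134179/4000000 − 33/800·(0))/(1+33/800) = 4963/5000 ≈ 0.992600
step 2 [1y] swap r/2=10/359: DF=(1 − 10/359·(0.992600))/(1+10/359) = 473/500 ≈ 0.946000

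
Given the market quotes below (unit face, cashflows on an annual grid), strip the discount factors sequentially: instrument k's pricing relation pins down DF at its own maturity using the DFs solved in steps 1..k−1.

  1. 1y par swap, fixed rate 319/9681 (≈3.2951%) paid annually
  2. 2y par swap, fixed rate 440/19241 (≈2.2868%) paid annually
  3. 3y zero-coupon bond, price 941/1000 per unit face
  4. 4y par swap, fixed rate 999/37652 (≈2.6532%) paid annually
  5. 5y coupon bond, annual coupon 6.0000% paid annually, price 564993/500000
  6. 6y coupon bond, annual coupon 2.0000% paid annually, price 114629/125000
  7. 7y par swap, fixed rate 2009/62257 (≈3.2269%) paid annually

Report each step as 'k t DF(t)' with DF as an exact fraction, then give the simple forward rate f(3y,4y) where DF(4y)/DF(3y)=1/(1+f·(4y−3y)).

step 1 [1y] swap r/1=319/9681: DF=(1 − 319/9681·(0))/(1+319/9681) = 9681/10000 ≈ 0.968100
step 2 [2y] swap r/1=440/19241: DF=(1 − 440/19241·(0.968100))/(1+440/19241) = 239/250 ≈ 0.956000
step 3 [3y] zero: DF = P = 941/1000 ≈ 0.941000
step 4 [4y] swap r/1=999/37652: DF=(1 − 999/37652·(0.968100+0.956000+0.941000))/(1+999/37652) = 9001/10000 ≈ 0.900100
step 5 [5y] bond c/1=3/50: DF=(564993/500000 − 3/50·(0.968100+0.956000+0.941000+0.900100))/(1+3/50) = 8529/10000 ≈ 0.852900
step 6 [6y] bond c/1=1/50: DF=(114629/125000 − 1/50·(0.968100+0.956000+0.941000+0.900100+0.852900))/(1+1/50) = 1617/2000 ≈ 0.808500
step 7 [7y] swap r/1=2009/62257: DF=(1 − 2009/62257·(0.968100+0.956000+0.941000+0.900100+0.852900+0.808500))/(1+2009/62257) = 7991/10000 ≈ 0.799100

1 1 9681/10000
2 2 239/250
3 3 941/1000
4 4 9001/10000
5 5 8529/10000
6 6 1617/2000
7 7 7991/10000
f(3y,4y) = ((941/1000)/(9001/10000) − 1)/(1) = 409/9001 ≈ 4.5439%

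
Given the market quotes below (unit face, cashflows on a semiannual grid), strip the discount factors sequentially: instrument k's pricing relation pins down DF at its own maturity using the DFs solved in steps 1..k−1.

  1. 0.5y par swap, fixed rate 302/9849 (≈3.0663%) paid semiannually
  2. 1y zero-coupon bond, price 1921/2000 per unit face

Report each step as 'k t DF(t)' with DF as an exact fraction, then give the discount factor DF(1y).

step 1 [0.5y] swap r/2=151/9849: DF=(1 − 151/9849·(0))/(1+151/9849) = 9849/10000 ≈ 0.984900
step 2 [1y] zero: DF = P = 1921/2000 ≈ 0.960500

1 1/2 9849/10000
2 1 1921/2000
DF(1y) = 1921/2000 ≈ 0.960500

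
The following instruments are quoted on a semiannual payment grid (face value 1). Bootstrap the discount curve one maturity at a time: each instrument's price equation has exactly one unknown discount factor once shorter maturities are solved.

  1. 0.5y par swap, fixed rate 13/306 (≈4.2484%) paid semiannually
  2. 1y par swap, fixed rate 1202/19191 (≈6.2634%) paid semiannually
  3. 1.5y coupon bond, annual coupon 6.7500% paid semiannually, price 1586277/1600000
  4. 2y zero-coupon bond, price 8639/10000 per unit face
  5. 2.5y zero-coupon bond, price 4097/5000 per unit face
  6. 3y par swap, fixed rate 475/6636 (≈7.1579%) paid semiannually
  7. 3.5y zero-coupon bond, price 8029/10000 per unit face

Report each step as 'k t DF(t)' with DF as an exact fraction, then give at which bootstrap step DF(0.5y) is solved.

1 1/2 612/625
2 1 9399/10000
3 3/2 2241/2500
4 2 8639/10000
5 5/2 4097/5000
6 3 81/100
7 7/2 8029/10000
DF(0.5y) is solved at step 1

step 1 [0.5y] swap r/2=13/612: DF=(1 − 13/612·(0))/(1+13/612) = 612/625 ≈ 0.979200
step 2 [1y] swap r/2=601/19191: DF=(1 − 601/19191·(0.979200))/(1+601/19191) = 9399/10000 ≈ 0.939900
step 3 [1.5y] bond c/2=27/800: DF=(1586277/1600000 − 27/800·(0.979200+0.939900))/(1+27/800) = 2241/2500 ≈ 0.896400
step 4 [2y] zero: DF = P = 8639/10000 ≈ 0.863900
step 5 [2.5y] zero: DF = P = 4097/5000 ≈ 0.819400
step 6 [3y] swap r/2=475/13272: DF=(1 − 475/13272·(0.979200+0.939900+0.896400+0.863900+0.819400))/(1+475/13272) = 81/100 ≈ 0.810000
step 7 [3.5y] zero: DF = P = 8029/10000 ≈ 0.802900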